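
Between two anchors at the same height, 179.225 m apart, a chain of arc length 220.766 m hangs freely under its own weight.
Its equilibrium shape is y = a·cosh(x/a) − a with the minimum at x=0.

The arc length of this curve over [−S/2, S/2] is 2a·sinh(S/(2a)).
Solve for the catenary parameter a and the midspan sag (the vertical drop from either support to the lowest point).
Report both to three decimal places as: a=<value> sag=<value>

a=78.502 sag=56.949

seed: a₀ = √(S³/(24(L−S))) = √(179.225³/(24·41.541)) = 75.989535
iter 1: u=1.179274  f(a)=+2.986e+00  f'(a)=-1.253e+00  a ← 75.989535 − (+2.986e+00/-1.253e+00) = 78.372397
iter 2: u=1.143419  f(a)=+1.462e-01  f'(a)=-1.133e+00  a ← 78.372397 − (+1.462e-01/-1.133e+00) = 78.501427
iter 3: u=1.141540  f(a)=+3.905e-04  f'(a)=-1.127e+00  a ← 78.501427 − (+3.905e-04/-1.127e+00) = 78.501773
iter 4: u=1.141535  f(a)=+2.802e-09  f'(a)=-1.127e+00  a ← 78.501773 − (+2.802e-09/-1.127e+00) = 78.501773
iter 5: u=1.141535  f(a)=+5.684e-14  f'(a)=-1.127e+00  a ← 78.501773 − (+5.684e-14/-1.127e+00) = 78.501773
converged: |Δa| < 1e-12 after 5 iterations
sag = a·(cosh(S/(2a)) − 1) = 78.501773·(cosh(1.141535) − 1) = 56.949085
T_max/T_min = cosh(S/(2a)) = 1.725450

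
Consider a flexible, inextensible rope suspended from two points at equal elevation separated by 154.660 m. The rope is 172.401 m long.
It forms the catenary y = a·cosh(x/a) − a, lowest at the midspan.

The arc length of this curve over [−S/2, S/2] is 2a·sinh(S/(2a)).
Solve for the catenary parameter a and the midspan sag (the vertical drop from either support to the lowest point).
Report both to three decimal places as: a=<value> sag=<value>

a=94.775 sag=33.338

seed: a₀ = √(S³/(24(L−S))) = √(154.660³/(24·17.741)) = 93.212110
iter 1: u=0.829613  f(a)=+6.206e-01  f'(a)=-4.075e-01  a ← 93.212110 − (+6.206e-01/-4.075e-01) = 94.735067
iter 2: u=0.816276  f(a)=+1.554e-02  f'(a)=-3.873e-01  a ← 94.735067 − (+1.554e-02/-3.873e-01) = 94.775180
iter 3: u=0.815931  f(a)=+1.029e-05  f'(a)=-3.868e-01  a ← 94.775180 − (+1.029e-05/-3.868e-01) = 94.775207
iter 4: u=0.815931  f(a)=+4.547e-12  f'(a)=-3.868e-01  a ← 94.775207 − (+4.547e-12/-3.868e-01) = 94.775207
converged: |Δa| < 1e-12 after 4 iterations
sag = a·(cosh(S/(2a)) − 1) = 94.775207·(cosh(0.815931) − 1) = 33.337502
T_max/T_min = cosh(S/(2a)) = 1.351753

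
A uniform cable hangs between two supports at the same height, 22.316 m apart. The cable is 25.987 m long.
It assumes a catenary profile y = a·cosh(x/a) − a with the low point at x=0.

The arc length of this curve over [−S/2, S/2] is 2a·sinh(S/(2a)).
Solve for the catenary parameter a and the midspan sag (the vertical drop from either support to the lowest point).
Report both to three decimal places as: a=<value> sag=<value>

seed: a₀ = √(S³/(24(L−S))) = √(22.316³/(24·3.671)) = 11.231214
iter 1: u=0.993481  f(a)=+1.855e-01  f'(a)=-7.206e-01  a ← 11.231214 − (+1.855e-01/-7.206e-01) = 11.488629
iter 2: u=0.971221  f(a)=+6.568e-03  f'(a)=-6.703e-01  a ← 11.488629 − (+6.568e-03/-6.703e-01) = 11.498428
iter 3: u=0.970394  f(a)=+8.907e-06  f'(a)=-6.685e-01  a ← 11.498428 − (+8.907e-06/-6.685e-01) = 11.498441
iter 4: u=0.970392  f(a)=+1.643e-11  f'(a)=-6.685e-01  a ← 11.498441 − (+1.643e-11/-6.685e-01) = 11.498441
iter 5: u=0.970392  f(a)=-3.553e-15  f'(a)=-6.685e-01  a ← 11.498441 − (-3.553e-15/-6.685e-01) = 11.498441
converged: |Δa| < 1e-12 after 5 iterations
sag = a·(cosh(S/(2a)) − 1) = 11.498441·(cosh(0.970392) − 1) = 5.852213
T_max/T_min = cosh(S/(2a)) = 1.508957

a=11.498 sag=5.852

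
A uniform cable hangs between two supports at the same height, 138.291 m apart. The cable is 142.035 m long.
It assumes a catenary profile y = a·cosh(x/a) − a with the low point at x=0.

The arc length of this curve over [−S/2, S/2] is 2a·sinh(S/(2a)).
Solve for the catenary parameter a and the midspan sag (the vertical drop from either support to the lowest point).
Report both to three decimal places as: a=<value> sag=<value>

seed: a₀ = √(S³/(24(L−S))) = √(138.291³/(24·3.744)) = 171.560512
iter 1: u=0.403039  f(a)=+3.053e-02  f'(a)=-4.436e-02  a ← 171.560512 − (+3.053e-02/-4.436e-02) = 172.248677
iter 2: u=0.401428  f(a)=+1.847e-04  f'(a)=-4.382e-02  a ← 172.248677 − (+1.847e-04/-4.382e-02) = 172.252891
iter 3: u=0.401419  f(a)=+6.848e-09  f'(a)=-4.382e-02  a ← 172.252891 − (+6.848e-09/-4.382e-02) = 172.252891
iter 4: u=0.401419  f(a)=+0.000e+00  f'(a)=-4.382e-02  a ← 172.252891 − (+0.000e+00/-4.382e-02) = 172.252891
converged: |Δa| < 1e-12 after 4 iterations
sag = a·(cosh(S/(2a)) − 1) = 172.252891·(cosh(0.401419) − 1) = 14.065503
T_max/T_min = cosh(S/(2a)) = 1.081656

a=172.253 sag=14.066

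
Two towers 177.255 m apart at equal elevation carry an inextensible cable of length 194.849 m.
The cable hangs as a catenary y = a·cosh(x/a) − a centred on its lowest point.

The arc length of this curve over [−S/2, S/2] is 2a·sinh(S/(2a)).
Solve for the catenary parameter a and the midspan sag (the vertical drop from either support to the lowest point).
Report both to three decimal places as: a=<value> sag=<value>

a=116.516 sag=35.364

seed: a₀ = √(S³/(24(L−S))) = √(177.255³/(24·17.594)) = 114.844401
iter 1: u=0.771718  f(a)=+5.314e-01  f'(a)=-3.250e-01  a ← 114.844401 − (+5.314e-01/-3.250e-01) = 116.479276
iter 2: u=0.760886  f(a)=+1.156e-02  f'(a)=-3.110e-01  a ← 116.479276 − (+1.156e-02/-3.110e-01) = 116.516442
iter 3: u=0.760644  f(a)=+5.740e-06  f'(a)=-3.107e-01  a ← 116.516442 − (+5.740e-06/-3.107e-01) = 116.516461
iter 4: u=0.760644  f(a)=+1.393e-12  f'(a)=-3.107e-01  a ← 116.516461 − (+1.393e-12/-3.107e-01) = 116.516461
converged: |Δa| < 1e-12 after 4 iterations
sag = a·(cosh(S/(2a)) − 1) = 116.516461·(cosh(0.760644) − 1) = 35.363817
T_max/T_min = cosh(S/(2a)) = 1.303509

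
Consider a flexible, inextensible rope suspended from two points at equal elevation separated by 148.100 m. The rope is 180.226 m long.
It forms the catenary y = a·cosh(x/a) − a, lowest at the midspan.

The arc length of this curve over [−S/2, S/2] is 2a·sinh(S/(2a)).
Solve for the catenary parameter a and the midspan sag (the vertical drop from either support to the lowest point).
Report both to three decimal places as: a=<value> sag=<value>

seed: a₀ = √(S³/(24(L−S))) = √(148.100³/(24·32.126)) = 64.908062
iter 1: u=1.140844  f(a)=+2.157e+00  f'(a)=-1.125e+00  a ← 64.908062 − (+2.157e+00/-1.125e+00) = 66.825281
iter 2: u=1.108114  f(a)=+9.924e-02  f'(a)=-1.023e+00  a ← 66.825281 − (+9.924e-02/-1.023e+00) = 66.922244
iter 3: u=1.106508  f(a)=+2.326e-04  f'(a)=-1.019e+00  a ← 66.922244 − (+2.326e-04/-1.019e+00) = 66.922473
iter 4: u=1.106504  f(a)=+1.284e-09  f'(a)=-1.019e+00  a ← 66.922473 − (+1.284e-09/-1.019e+00) = 66.922473
iter 5: u=1.106504  f(a)=+2.842e-14  f'(a)=-1.019e+00  a ← 66.922473 − (+2.842e-14/-1.019e+00) = 66.922473
converged: |Δa| < 1e-12 after 5 iterations
sag = a·(cosh(S/(2a)) − 1) = 66.922473·(cosh(1.106504) − 1) = 45.322661
T_max/T_min = cosh(S/(2a)) = 1.677241

a=66.922 sag=45.323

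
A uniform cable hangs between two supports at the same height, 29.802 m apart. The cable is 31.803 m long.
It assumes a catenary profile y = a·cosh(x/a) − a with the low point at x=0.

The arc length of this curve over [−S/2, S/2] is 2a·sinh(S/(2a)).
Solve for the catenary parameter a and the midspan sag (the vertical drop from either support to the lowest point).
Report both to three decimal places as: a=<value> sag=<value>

a=23.710 sag=4.839

seed: a₀ = √(S³/(24(L−S))) = √(29.802³/(24·2.001)) = 23.476803
iter 1: u=0.634712  f(a)=+4.069e-02  f'(a)=-1.774e-01  a ← 23.476803 − (+4.069e-02/-1.774e-01) = 23.706156
iter 2: u=0.628571  f(a)=+6.040e-04  f'(a)=-1.722e-01  a ← 23.706156 − (+6.040e-04/-1.722e-01) = 23.709664
iter 3: u=0.628478  f(a)=+1.375e-07  f'(a)=-1.721e-01  a ← 23.709664 − (+1.375e-07/-1.721e-01) = 23.709664
iter 4: u=0.628478  f(a)=+1.421e-14  f'(a)=-1.721e-01  a ← 23.709664 − (+1.421e-14/-1.721e-01) = 23.709664
converged: |Δa| < 1e-12 after 4 iterations
sag = a·(cosh(S/(2a)) − 1) = 23.709664·(cosh(0.628478) − 1) = 4.838644
T_max/T_min = cosh(S/(2a)) = 1.204079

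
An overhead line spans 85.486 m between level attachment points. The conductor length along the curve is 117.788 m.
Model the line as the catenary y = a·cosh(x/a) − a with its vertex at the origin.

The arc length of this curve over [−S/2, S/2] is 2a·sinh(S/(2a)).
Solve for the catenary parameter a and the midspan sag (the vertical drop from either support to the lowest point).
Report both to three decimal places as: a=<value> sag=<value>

a=29.874 sag=36.164

seed: a₀ = √(S³/(24(L−S))) = √(85.486³/(24·32.302)) = 28.387174
iter 1: u=1.505715  f(a)=+3.866e+00  f'(a)=-2.835e+00  a ← 28.387174 − (+3.866e+00/-2.835e+00) = 29.750575
iter 2: u=1.436712  f(a)=+2.960e-01  f'(a)=-2.416e+00  a ← 29.750575 − (+2.960e-01/-2.416e+00) = 29.873050
iter 3: u=1.430821  f(a)=+2.052e-03  f'(a)=-2.383e+00  a ← 29.873050 − (+2.052e-03/-2.383e+00) = 29.873912
iter 4: u=1.430780  f(a)=+1.002e-07  f'(a)=-2.383e+00  a ← 29.873912 − (+1.002e-07/-2.383e+00) = 29.873912
iter 5: u=1.430780  f(a)=-1.421e-14  f'(a)=-2.383e+00  a ← 29.873912 − (-1.421e-14/-2.383e+00) = 29.873912
converged: |Δa| < 1e-12 after 5 iterations
sag = a·(cosh(S/(2a)) − 1) = 29.873912·(cosh(1.430780) − 1) = 36.163607
T_max/T_min = cosh(S/(2a)) = 2.210541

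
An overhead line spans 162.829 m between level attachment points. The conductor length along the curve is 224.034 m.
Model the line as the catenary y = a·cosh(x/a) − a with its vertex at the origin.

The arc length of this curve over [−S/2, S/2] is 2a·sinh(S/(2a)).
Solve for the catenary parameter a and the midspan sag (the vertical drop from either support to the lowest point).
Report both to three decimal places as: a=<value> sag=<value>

seed: a₀ = √(S³/(24(L−S))) = √(162.829³/(24·61.205)) = 54.212391
iter 1: u=1.501769  f(a)=+7.284e+00  f'(a)=-2.810e+00  a ← 54.212391 − (+7.284e+00/-2.810e+00) = 56.804671
iter 2: u=1.433236  f(a)=+5.551e-01  f'(a)=-2.397e+00  a ← 56.804671 − (+5.551e-01/-2.397e+00) = 57.036270
iter 3: u=1.427416  f(a)=+3.811e-03  f'(a)=-2.364e+00  a ← 57.036270 − (+3.811e-03/-2.364e+00) = 57.037882
iter 4: u=1.427376  f(a)=+1.823e-07  f'(a)=-2.364e+00  a ← 57.037882 − (+1.823e-07/-2.364e+00) = 57.037883
iter 5: u=1.427376  f(a)=-2.842e-14  f'(a)=-2.364e+00  a ← 57.037883 − (-2.842e-14/-2.364e+00) = 57.037883
converged: |Δa| < 1e-12 after 5 iterations
sag = a·(cosh(S/(2a)) − 1) = 57.037883·(cosh(1.427376) − 1) = 68.664657
T_max/T_min = cosh(S/(2a)) = 2.203843

a=57.038 sag=68.665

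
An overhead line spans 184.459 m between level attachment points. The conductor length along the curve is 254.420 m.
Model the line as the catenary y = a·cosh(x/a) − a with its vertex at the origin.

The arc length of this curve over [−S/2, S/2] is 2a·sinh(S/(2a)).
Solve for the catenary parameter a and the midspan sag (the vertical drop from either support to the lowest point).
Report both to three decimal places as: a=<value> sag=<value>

seed: a₀ = √(S³/(24(L−S))) = √(184.459³/(24·69.961)) = 61.138693
iter 1: u=1.508529  f(a)=+8.406e+00  f'(a)=-2.854e+00  a ← 61.138693 − (+8.406e+00/-2.854e+00) = 64.084342
iter 2: u=1.439189  f(a)=+6.457e-01  f'(a)=-2.431e+00  a ← 64.084342 − (+6.457e-01/-2.431e+00) = 64.349982
iter 3: u=1.433248  f(a)=+4.510e-03  f'(a)=-2.397e+00  a ← 64.349982 − (+4.510e-03/-2.397e+00) = 64.351863
iter 4: u=1.433206  f(a)=+2.235e-07  f'(a)=-2.396e+00  a ← 64.351863 − (+2.235e-07/-2.396e+00) = 64.351864
iter 5: u=1.433206  f(a)=-2.842e-14  f'(a)=-2.396e+00  a ← 64.351864 − (-2.842e-14/-2.396e+00) = 64.351864
converged: |Δa| < 1e-12 after 5 iterations
sag = a·(cosh(S/(2a)) − 1) = 64.351864·(cosh(1.433206) − 1) = 78.208813
T_max/T_min = cosh(S/(2a)) = 2.215331

a=64.352 sag=78.209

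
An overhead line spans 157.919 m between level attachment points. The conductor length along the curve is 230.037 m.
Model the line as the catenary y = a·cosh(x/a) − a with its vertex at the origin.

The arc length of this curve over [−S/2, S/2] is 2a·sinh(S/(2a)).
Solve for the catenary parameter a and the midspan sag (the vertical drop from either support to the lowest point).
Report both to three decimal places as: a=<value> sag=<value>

a=50.676 sag=75.011

seed: a₀ = √(S³/(24(L−S))) = √(157.919³/(24·72.118)) = 47.700631
iter 1: u=1.655314  f(a)=+1.055e+01  f'(a)=-3.938e+00  a ← 47.700631 − (+1.055e+01/-3.938e+00) = 50.379940
iter 2: u=1.567281  f(a)=+9.542e-01  f'(a)=-3.255e+00  a ← 50.379940 − (+9.542e-01/-3.255e+00) = 50.673087
iter 3: u=1.558214  f(a)=+9.518e-03  f'(a)=-3.190e+00  a ← 50.673087 − (+9.518e-03/-3.190e+00) = 50.676071
iter 4: u=1.558122  f(a)=+9.681e-07  f'(a)=-3.190e+00  a ← 50.676071 − (+9.681e-07/-3.190e+00) = 50.676071
iter 5: u=1.558122  f(a)=+0.000e+00  f'(a)=-3.190e+00  a ← 50.676071 − (+0.000e+00/-3.190e+00) = 50.676071
converged: |Δa| < 1e-12 after 5 iterations
sag = a·(cosh(S/(2a)) − 1) = 50.676071·(cosh(1.558122) − 1) = 75.011317
T_max/T_min = cosh(S/(2a)) = 2.480212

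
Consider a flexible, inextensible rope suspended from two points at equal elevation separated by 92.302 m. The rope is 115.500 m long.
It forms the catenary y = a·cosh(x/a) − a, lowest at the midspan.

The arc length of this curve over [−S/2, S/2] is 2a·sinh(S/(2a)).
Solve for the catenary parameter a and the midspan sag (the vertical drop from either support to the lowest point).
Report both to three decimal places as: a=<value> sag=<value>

a=38.924 sag=30.719

seed: a₀ = √(S³/(24(L−S))) = √(92.302³/(24·23.198)) = 37.582509
iter 1: u=1.227991  f(a)=+1.813e+00  f'(a)=-1.431e+00  a ← 37.582509 − (+1.813e+00/-1.431e+00) = 38.849626
iter 2: u=1.187939  f(a)=+9.574e-02  f'(a)=-1.283e+00  a ← 38.849626 − (+9.574e-02/-1.283e+00) = 38.924218
iter 3: u=1.185663  f(a)=+2.998e-04  f'(a)=-1.275e+00  a ← 38.924218 − (+2.998e-04/-1.275e+00) = 38.924453
iter 4: u=1.185656  f(a)=+2.961e-09  f'(a)=-1.275e+00  a ← 38.924453 − (+2.961e-09/-1.275e+00) = 38.924453
iter 5: u=1.185656  f(a)=+2.842e-14  f'(a)=-1.275e+00  a ← 38.924453 − (+2.842e-14/-1.275e+00) = 38.924453
converged: |Δa| < 1e-12 after 5 iterations
sag = a·(cosh(S/(2a)) − 1) = 38.924453·(cosh(1.185656) − 1) = 30.718749
T_max/T_min = cosh(S/(2a)) = 1.789189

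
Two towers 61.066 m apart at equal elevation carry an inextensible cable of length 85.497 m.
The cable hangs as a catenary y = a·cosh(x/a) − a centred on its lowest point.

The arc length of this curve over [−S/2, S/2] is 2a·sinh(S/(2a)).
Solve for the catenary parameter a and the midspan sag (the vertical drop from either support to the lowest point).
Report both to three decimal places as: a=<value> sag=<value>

seed: a₀ = √(S³/(24(L−S))) = √(61.066³/(24·24.431)) = 19.707111
iter 1: u=1.549339  f(a)=+3.106e+00  f'(a)=-3.128e+00  a ← 19.707111 − (+3.106e+00/-3.128e+00) = 20.699962
iter 2: u=1.475027  f(a)=+2.501e-01  f'(a)=-2.643e+00  a ← 20.699962 − (+2.501e-01/-2.643e+00) = 20.794610
iter 3: u=1.468313  f(a)=+1.936e-03  f'(a)=-2.602e+00  a ← 20.794610 − (+1.936e-03/-2.602e+00) = 20.795355
iter 4: u=1.468261  f(a)=+1.181e-07  f'(a)=-2.602e+00  a ← 20.795355 − (+1.181e-07/-2.602e+00) = 20.795355
iter 5: u=1.468261  f(a)=-1.421e-14  f'(a)=-2.602e+00  a ← 20.795355 − (-1.421e-14/-2.602e+00) = 20.795355
converged: |Δa| < 1e-12 after 5 iterations
sag = a·(cosh(S/(2a)) − 1) = 20.795355·(cosh(1.468261) − 1) = 26.742851
T_max/T_min = cosh(S/(2a)) = 2.286001

a=20.795 sag=26.743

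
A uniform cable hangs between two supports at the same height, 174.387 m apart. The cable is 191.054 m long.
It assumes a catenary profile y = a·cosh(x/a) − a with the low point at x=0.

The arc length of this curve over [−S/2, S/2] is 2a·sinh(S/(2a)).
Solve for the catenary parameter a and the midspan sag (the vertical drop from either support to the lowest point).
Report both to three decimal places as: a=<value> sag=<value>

seed: a₀ = √(S³/(24(L−S))) = √(174.387³/(24·16.667)) = 115.142809
iter 1: u=0.757264  f(a)=+4.845e-01  f'(a)=-3.064e-01  a ← 115.142809 − (+4.845e-01/-3.064e-01) = 116.723707
iter 2: u=0.747008  f(a)=+1.016e-02  f'(a)=-2.937e-01  a ← 116.723707 − (+1.016e-02/-2.937e-01) = 116.758292
iter 3: u=0.746786  f(a)=+4.678e-06  f'(a)=-2.934e-01  a ← 116.758292 − (+4.678e-06/-2.934e-01) = 116.758308
iter 4: u=0.746786  f(a)=+9.948e-13  f'(a)=-2.934e-01  a ← 116.758308 − (+9.948e-13/-2.934e-01) = 116.758308
converged: |Δa| < 1e-12 after 4 iterations
sag = a·(cosh(S/(2a)) − 1) = 116.758308·(cosh(0.746786) − 1) = 34.098943
T_max/T_min = cosh(S/(2a)) = 1.292047

a=116.758 sag=34.099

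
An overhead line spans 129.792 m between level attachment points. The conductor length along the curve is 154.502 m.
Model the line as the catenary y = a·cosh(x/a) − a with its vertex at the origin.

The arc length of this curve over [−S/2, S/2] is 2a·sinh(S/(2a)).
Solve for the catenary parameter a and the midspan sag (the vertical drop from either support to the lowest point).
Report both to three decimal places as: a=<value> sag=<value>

a=62.383 sag=36.911

seed: a₀ = √(S³/(24(L−S))) = √(129.792³/(24·24.710)) = 60.719739
iter 1: u=1.068779  f(a)=+1.450e+00  f'(a)=-9.107e-01  a ← 60.719739 − (+1.450e+00/-9.107e-01) = 62.312161
iter 2: u=1.041466  f(a)=+5.901e-02  f'(a)=-8.380e-01  a ← 62.312161 − (+5.901e-02/-8.380e-01) = 62.382581
iter 3: u=1.040290  f(a)=+1.069e-04  f'(a)=-8.350e-01  a ← 62.382581 − (+1.069e-04/-8.350e-01) = 62.382709
iter 4: u=1.040288  f(a)=+3.520e-10  f'(a)=-8.350e-01  a ← 62.382709 − (+3.520e-10/-8.350e-01) = 62.382709
iter 5: u=1.040288  f(a)=-2.842e-14  f'(a)=-8.350e-01  a ← 62.382709 − (-2.842e-14/-8.350e-01) = 62.382709
converged: |Δa| < 1e-12 after 5 iterations
sag = a·(cosh(S/(2a)) − 1) = 62.382709·(cosh(1.040288) − 1) = 36.911396
T_max/T_min = cosh(S/(2a)) = 1.591693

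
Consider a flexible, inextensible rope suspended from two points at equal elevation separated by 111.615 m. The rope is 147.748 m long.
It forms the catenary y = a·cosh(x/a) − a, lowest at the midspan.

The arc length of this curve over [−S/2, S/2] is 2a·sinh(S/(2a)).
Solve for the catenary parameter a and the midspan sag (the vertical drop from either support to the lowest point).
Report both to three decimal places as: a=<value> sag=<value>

a=41.858 sag=43.050

seed: a₀ = √(S³/(24(L−S))) = √(111.615³/(24·36.133)) = 40.042964
iter 1: u=1.393691  f(a)=+3.676e+00  f'(a)=-2.180e+00  a ← 40.042964 − (+3.676e+00/-2.180e+00) = 41.728812
iter 2: u=1.337385  f(a)=+2.449e-01  f'(a)=-1.899e+00  a ← 41.728812 − (+2.449e-01/-1.899e+00) = 41.857785
iter 3: u=1.333265  f(a)=+1.258e-03  f'(a)=-1.879e+00  a ← 41.857785 − (+1.258e-03/-1.879e+00) = 41.858455
iter 4: u=1.333243  f(a)=+3.361e-08  f'(a)=-1.879e+00  a ← 41.858455 − (+3.361e-08/-1.879e+00) = 41.858455
iter 5: u=1.333243  f(a)=+0.000e+00  f'(a)=-1.879e+00  a ← 41.858455 − (+0.000e+00/-1.879e+00) = 41.858455
converged: |Δa| < 1e-12 after 5 iterations
sag = a·(cosh(S/(2a)) − 1) = 41.858455·(cosh(1.333243) − 1) = 43.050309
T_max/T_min = cosh(S/(2a)) = 2.028473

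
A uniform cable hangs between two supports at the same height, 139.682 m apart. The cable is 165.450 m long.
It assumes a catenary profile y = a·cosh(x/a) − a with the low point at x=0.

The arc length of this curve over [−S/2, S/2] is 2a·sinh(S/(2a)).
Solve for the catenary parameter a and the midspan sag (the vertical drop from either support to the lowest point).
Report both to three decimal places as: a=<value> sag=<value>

seed: a₀ = √(S³/(24(L−S))) = √(139.682³/(24·25.768)) = 66.384195
iter 1: u=1.052073  f(a)=+1.464e+00  f'(a)=-8.657e-01  a ← 66.384195 − (+1.464e+00/-8.657e-01) = 68.075540
iter 2: u=1.025934  f(a)=+5.783e-02  f'(a)=-7.986e-01  a ← 68.075540 − (+5.783e-02/-7.986e-01) = 68.147953
iter 3: u=1.024844  f(a)=+9.840e-05  f'(a)=-7.959e-01  a ← 68.147953 − (+9.840e-05/-7.959e-01) = 68.148077
iter 4: u=1.024842  f(a)=+2.860e-10  f'(a)=-7.958e-01  a ← 68.148077 − (+2.860e-10/-7.958e-01) = 68.148077
iter 5: u=1.024842  f(a)=-2.842e-14  f'(a)=-7.958e-01  a ← 68.148077 − (-2.842e-14/-7.958e-01) = 68.148077
converged: |Δa| < 1e-12 after 5 iterations
sag = a·(cosh(S/(2a)) − 1) = 68.148077·(cosh(1.024842) − 1) = 39.032080
T_max/T_min = cosh(S/(2a)) = 1.572754

a=68.148 sag=39.032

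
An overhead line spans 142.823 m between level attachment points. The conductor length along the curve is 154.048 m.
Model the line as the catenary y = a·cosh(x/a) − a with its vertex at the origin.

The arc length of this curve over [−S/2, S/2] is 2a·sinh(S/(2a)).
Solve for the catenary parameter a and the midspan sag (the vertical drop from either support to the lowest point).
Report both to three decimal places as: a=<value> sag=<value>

a=105.196 sag=25.184

seed: a₀ = √(S³/(24(L−S))) = √(142.823³/(24·11.225)) = 103.991641
iter 1: u=0.686704  f(a)=+2.677e-01  f'(a)=-2.262e-01  a ← 103.991641 − (+2.677e-01/-2.262e-01) = 105.174723
iter 2: u=0.678980  f(a)=+4.636e-03  f'(a)=-2.185e-01  a ← 105.174723 − (+4.636e-03/-2.185e-01) = 105.195945
iter 3: u=0.678843  f(a)=+1.445e-06  f'(a)=-2.183e-01  a ← 105.195945 − (+1.445e-06/-2.183e-01) = 105.195952
iter 4: u=0.678843  f(a)=+1.421e-13  f'(a)=-2.183e-01  a ← 105.195952 − (+1.421e-13/-2.183e-01) = 105.195952
converged: |Δa| < 1e-12 after 4 iterations
sag = a·(cosh(S/(2a)) − 1) = 105.195952·(cosh(0.678843) − 1) = 25.183820
T_max/T_min = cosh(S/(2a)) = 1.239399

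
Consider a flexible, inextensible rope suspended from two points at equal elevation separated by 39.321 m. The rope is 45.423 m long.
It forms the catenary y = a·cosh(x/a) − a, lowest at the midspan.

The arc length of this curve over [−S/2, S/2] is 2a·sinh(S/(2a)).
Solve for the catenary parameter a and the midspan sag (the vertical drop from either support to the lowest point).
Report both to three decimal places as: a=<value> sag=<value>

seed: a₀ = √(S³/(24(L−S))) = √(39.321³/(24·6.102)) = 20.374882
iter 1: u=0.964938  f(a)=+2.905e-01  f'(a)=-6.566e-01  a ← 20.374882 − (+2.905e-01/-6.566e-01) = 20.817232
iter 2: u=0.944434  f(a)=+9.729e-03  f'(a)=-6.133e-01  a ← 20.817232 − (+9.729e-03/-6.133e-01) = 20.833094
iter 3: u=0.943715  f(a)=+1.175e-05  f'(a)=-6.118e-01  a ← 20.833094 − (+1.175e-05/-6.118e-01) = 20.833114
iter 4: u=0.943714  f(a)=+1.720e-11  f'(a)=-6.118e-01  a ← 20.833114 − (+1.720e-11/-6.118e-01) = 20.833114
iter 5: u=0.943714  f(a)=-7.105e-15  f'(a)=-6.118e-01  a ← 20.833114 − (-7.105e-15/-6.118e-01) = 20.833114
converged: |Δa| < 1e-12 after 5 iterations
sag = a·(cosh(S/(2a)) − 1) = 20.833114·(cosh(0.943714) − 1) = 9.986212
T_max/T_min = cosh(S/(2a)) = 1.479343

a=20.833 sag=9.986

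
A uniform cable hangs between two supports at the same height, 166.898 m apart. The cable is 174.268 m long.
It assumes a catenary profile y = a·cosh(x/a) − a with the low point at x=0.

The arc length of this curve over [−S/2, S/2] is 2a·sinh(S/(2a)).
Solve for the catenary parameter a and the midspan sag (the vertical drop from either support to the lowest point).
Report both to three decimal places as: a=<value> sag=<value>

a=163.183 sag=21.806

seed: a₀ = √(S³/(24(L−S))) = √(166.898³/(24·7.370)) = 162.120276
iter 1: u=0.514735  f(a)=+9.825e-02  f'(a)=-9.335e-02  a ← 162.120276 − (+9.825e-02/-9.335e-02) = 163.172777
iter 2: u=0.511415  f(a)=+9.650e-04  f'(a)=-9.153e-02  a ← 163.172777 − (+9.650e-04/-9.153e-02) = 163.183321
iter 3: u=0.511382  f(a)=+9.515e-08  f'(a)=-9.151e-02  a ← 163.183321 − (+9.515e-08/-9.151e-02) = 163.183322
iter 4: u=0.511382  f(a)=+0.000e+00  f'(a)=-9.151e-02  a ← 163.183322 − (+0.000e+00/-9.151e-02) = 163.183322
converged: |Δa| < 1e-12 after 4 iterations
sag = a·(cosh(S/(2a)) − 1) = 163.183322·(cosh(0.511382) − 1) = 21.806220
T_max/T_min = cosh(S/(2a)) = 1.133630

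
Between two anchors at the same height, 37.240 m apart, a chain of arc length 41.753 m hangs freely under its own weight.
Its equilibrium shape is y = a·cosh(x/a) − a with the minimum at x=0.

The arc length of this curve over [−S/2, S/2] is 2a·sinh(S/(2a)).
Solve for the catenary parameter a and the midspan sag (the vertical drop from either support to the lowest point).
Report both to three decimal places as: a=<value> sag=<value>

a=22.222 sag=8.268

seed: a₀ = √(S³/(24(L−S))) = √(37.240³/(24·4.513)) = 21.836158
iter 1: u=0.852714  f(a)=+1.669e-01  f'(a)=-4.442e-01  a ← 21.836158 − (+1.669e-01/-4.442e-01) = 22.211991
iter 2: u=0.838286  f(a)=+4.408e-03  f'(a)=-4.210e-01  a ← 22.211991 − (+4.408e-03/-4.210e-01) = 22.222460
iter 3: u=0.837891  f(a)=+3.257e-06  f'(a)=-4.204e-01  a ← 22.222460 − (+3.257e-06/-4.204e-01) = 22.222468
iter 4: u=0.837891  f(a)=+1.783e-12  f'(a)=-4.204e-01  a ← 22.222468 − (+1.783e-12/-4.204e-01) = 22.222468
converged: |Δa| < 1e-12 after 4 iterations
sag = a·(cosh(S/(2a)) − 1) = 22.222468·(cosh(0.837891) − 1) = 8.267962
T_max/T_min = cosh(S/(2a)) = 1.372054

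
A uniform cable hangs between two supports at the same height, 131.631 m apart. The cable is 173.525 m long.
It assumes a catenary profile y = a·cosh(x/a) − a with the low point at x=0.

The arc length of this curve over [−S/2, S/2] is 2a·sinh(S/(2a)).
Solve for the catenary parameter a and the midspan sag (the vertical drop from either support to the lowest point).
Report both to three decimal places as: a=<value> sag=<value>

a=49.752 sag=50.263

seed: a₀ = √(S³/(24(L−S))) = √(131.631³/(24·41.894)) = 47.627275
iter 1: u=1.381887  f(a)=+4.187e+00  f'(a)=-2.119e+00  a ← 47.627275 − (+4.187e+00/-2.119e+00) = 49.603197
iter 2: u=1.326840  f(a)=+2.746e-01  f'(a)=-1.849e+00  a ← 49.603197 − (+2.746e-01/-1.849e+00) = 49.751717
iter 3: u=1.322879  f(a)=+1.365e-03  f'(a)=-1.831e+00  a ← 49.751717 − (+1.365e-03/-1.831e+00) = 49.752462
iter 4: u=1.322859  f(a)=+3.411e-08  f'(a)=-1.831e+00  a ← 49.752462 − (+3.411e-08/-1.831e+00) = 49.752462
iter 5: u=1.322859  f(a)=-2.842e-14  f'(a)=-1.831e+00  a ← 49.752462 − (-2.842e-14/-1.831e+00) = 49.752462
converged: |Δa| < 1e-12 after 5 iterations
sag = a·(cosh(S/(2a)) − 1) = 49.752462·(cosh(1.322859) − 1) = 50.262731
T_max/T_min = cosh(S/(2a)) = 2.010256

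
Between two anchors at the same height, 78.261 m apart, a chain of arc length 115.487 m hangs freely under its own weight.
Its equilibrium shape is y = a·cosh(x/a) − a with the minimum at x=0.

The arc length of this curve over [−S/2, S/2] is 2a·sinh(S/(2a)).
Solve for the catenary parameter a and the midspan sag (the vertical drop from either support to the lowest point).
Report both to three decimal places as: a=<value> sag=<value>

seed: a₀ = √(S³/(24(L−S))) = √(78.261³/(24·37.226)) = 23.162705
iter 1: u=1.689375  f(a)=+5.688e+00  f'(a)=-4.230e+00  a ← 23.162705 − (+5.688e+00/-4.230e+00) = 24.507248
iter 2: u=1.596691  f(a)=+5.329e-01  f'(a)=-3.472e+00  a ← 24.507248 − (+5.329e-01/-3.472e+00) = 24.660735
iter 3: u=1.586753  f(a)=+5.744e-03  f'(a)=-3.397e+00  a ← 24.660735 − (+5.744e-03/-3.397e+00) = 24.662425
iter 4: u=1.586644  f(a)=+6.834e-07  f'(a)=-3.396e+00  a ← 24.662425 − (+6.834e-07/-3.396e+00) = 24.662426
iter 5: u=1.586644  f(a)=+1.421e-14  f'(a)=-3.396e+00  a ← 24.662426 − (+1.421e-14/-3.396e+00) = 24.662426
converged: |Δa| < 1e-12 after 5 iterations
sag = a·(cosh(S/(2a)) − 1) = 24.662426·(cosh(1.586644) − 1) = 38.127279
T_max/T_min = cosh(S/(2a)) = 2.545966

a=24.662 sag=38.127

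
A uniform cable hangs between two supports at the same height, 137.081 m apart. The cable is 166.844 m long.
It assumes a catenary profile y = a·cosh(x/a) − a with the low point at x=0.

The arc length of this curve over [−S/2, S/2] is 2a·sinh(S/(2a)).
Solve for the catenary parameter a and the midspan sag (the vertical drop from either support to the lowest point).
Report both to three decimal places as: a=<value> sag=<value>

a=61.917 sag=41.972

seed: a₀ = √(S³/(24(L−S))) = √(137.081³/(24·29.763)) = 60.051232
iter 1: u=1.141367  f(a)=+2.000e+00  f'(a)=-1.127e+00  a ← 60.051232 − (+2.000e+00/-1.127e+00) = 61.826465
iter 2: u=1.108595  f(a)=+9.211e-02  f'(a)=-1.025e+00  a ← 61.826465 − (+9.211e-02/-1.025e+00) = 61.916332
iter 3: u=1.106986  f(a)=+2.163e-04  f'(a)=-1.020e+00  a ← 61.916332 − (+2.163e-04/-1.020e+00) = 61.916544
iter 4: u=1.106982  f(a)=+1.199e-09  f'(a)=-1.020e+00  a ← 61.916544 − (+1.199e-09/-1.020e+00) = 61.916544
iter 5: u=1.106982  f(a)=-2.842e-14  f'(a)=-1.020e+00  a ← 61.916544 − (-2.842e-14/-1.020e+00) = 61.916544
converged: |Δa| < 1e-12 after 5 iterations
sag = a·(cosh(S/(2a)) − 1) = 61.916544·(cosh(1.106982) − 1) = 41.972283
T_max/T_min = cosh(S/(2a)) = 1.677885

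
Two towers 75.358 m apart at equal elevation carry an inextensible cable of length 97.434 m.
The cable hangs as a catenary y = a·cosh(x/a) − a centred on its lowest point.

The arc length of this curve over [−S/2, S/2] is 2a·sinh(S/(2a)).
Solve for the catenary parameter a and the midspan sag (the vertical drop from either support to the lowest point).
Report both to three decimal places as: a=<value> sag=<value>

a=29.593 sag=27.408

seed: a₀ = √(S³/(24(L−S))) = √(75.358³/(24·22.076)) = 28.420272
iter 1: u=1.325779  f(a)=+2.023e+00  f'(a)=-1.844e+00  a ← 28.420272 − (+2.023e+00/-1.844e+00) = 29.517345
iter 2: u=1.276504  f(a)=+1.231e-01  f'(a)=-1.626e+00  a ← 29.517345 − (+1.231e-01/-1.626e+00) = 29.593018
iter 3: u=1.273240  f(a)=+5.204e-04  f'(a)=-1.612e+00  a ← 29.593018 − (+5.204e-04/-1.612e+00) = 29.593340
iter 4: u=1.273226  f(a)=+9.393e-09  f'(a)=-1.612e+00  a ← 29.593340 − (+9.393e-09/-1.612e+00) = 29.593340
iter 5: u=1.273226  f(a)=+0.000e+00  f'(a)=-1.612e+00  a ← 29.593340 − (+0.000e+00/-1.612e+00) = 29.593340
converged: |Δa| < 1e-12 after 5 iterations
sag = a·(cosh(S/(2a)) − 1) = 29.593340·(cosh(1.273226) − 1) = 27.407641
T_max/T_min = cosh(S/(2a)) = 1.926142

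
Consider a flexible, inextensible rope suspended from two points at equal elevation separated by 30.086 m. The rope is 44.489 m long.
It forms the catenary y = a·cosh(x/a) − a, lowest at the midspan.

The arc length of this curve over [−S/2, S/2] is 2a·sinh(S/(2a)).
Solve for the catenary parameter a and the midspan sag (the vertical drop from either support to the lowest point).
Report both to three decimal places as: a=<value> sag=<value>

a=9.454 sag=14.716

seed: a₀ = √(S³/(24(L−S))) = √(30.086³/(24·14.403)) = 8.875944
iter 1: u=1.694806  f(a)=+2.216e+00  f'(a)=-4.278e+00  a ← 8.875944 − (+2.216e+00/-4.278e+00) = 9.393837
iter 2: u=1.601369  f(a)=+2.087e-01  f'(a)=-3.507e+00  a ← 9.393837 − (+2.087e-01/-3.507e+00) = 9.453354
iter 3: u=1.591287  f(a)=+2.278e-03  f'(a)=-3.431e+00  a ← 9.453354 − (+2.278e-03/-3.431e+00) = 9.454017
iter 4: u=1.591175  f(a)=+2.778e-07  f'(a)=-3.430e+00  a ← 9.454017 − (+2.778e-07/-3.430e+00) = 9.454017
iter 5: u=1.591175  f(a)=+7.105e-15  f'(a)=-3.430e+00  a ← 9.454017 − (+7.105e-15/-3.430e+00) = 9.454017
converged: |Δa| < 1e-12 after 5 iterations
sag = a·(cosh(S/(2a)) − 1) = 9.454017·(cosh(1.591175) − 1) = 14.716134
T_max/T_min = cosh(S/(2a)) = 2.556601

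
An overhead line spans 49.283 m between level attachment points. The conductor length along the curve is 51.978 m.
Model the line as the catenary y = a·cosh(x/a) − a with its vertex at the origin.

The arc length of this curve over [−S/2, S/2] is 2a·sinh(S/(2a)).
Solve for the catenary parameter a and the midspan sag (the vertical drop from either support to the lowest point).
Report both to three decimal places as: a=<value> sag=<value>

seed: a₀ = √(S³/(24(L−S))) = √(49.283³/(24·2.695)) = 43.019039
iter 1: u=0.572805  f(a)=+4.456e-02  f'(a)=-1.295e-01  a ← 43.019039 − (+4.456e-02/-1.295e-01) = 43.363250
iter 2: u=0.568258  f(a)=+5.405e-04  f'(a)=-1.263e-01  a ← 43.363250 − (+5.405e-04/-1.263e-01) = 43.367528
iter 3: u=0.568202  f(a)=+8.168e-08  f'(a)=-1.263e-01  a ← 43.367528 − (+8.168e-08/-1.263e-01) = 43.367529
iter 4: u=0.568202  f(a)=+1.421e-14  f'(a)=-1.263e-01  a ← 43.367529 − (+1.421e-14/-1.263e-01) = 43.367529
converged: |Δa| < 1e-12 after 4 iterations
sag = a·(cosh(S/(2a)) − 1) = 43.367529·(cosh(0.568202) − 1) = 7.191058
T_max/T_min = cosh(S/(2a)) = 1.165817

a=43.368 sag=7.191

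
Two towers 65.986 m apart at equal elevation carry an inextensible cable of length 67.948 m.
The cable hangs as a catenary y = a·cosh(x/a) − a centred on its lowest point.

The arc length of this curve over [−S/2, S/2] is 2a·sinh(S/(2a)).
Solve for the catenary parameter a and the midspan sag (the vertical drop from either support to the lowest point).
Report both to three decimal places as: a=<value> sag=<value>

seed: a₀ = √(S³/(24(L−S))) = √(65.986³/(24·1.962)) = 78.112868
iter 1: u=0.422376  f(a)=+1.758e-02  f'(a)=-5.114e-02  a ← 78.112868 − (+1.758e-02/-5.114e-02) = 78.456567
iter 2: u=0.420526  f(a)=+1.167e-04  f'(a)=-5.046e-02  a ← 78.456567 − (+1.167e-04/-5.046e-02) = 78.458879
iter 3: u=0.420513  f(a)=+5.218e-09  f'(a)=-5.046e-02  a ← 78.458879 − (+5.218e-09/-5.046e-02) = 78.458879
iter 4: u=0.420513  f(a)=+0.000e+00  f'(a)=-5.046e-02  a ← 78.458879 − (+0.000e+00/-5.046e-02) = 78.458879
converged: |Δa| < 1e-12 after 4 iterations
sag = a·(cosh(S/(2a)) − 1) = 78.458879·(cosh(0.420513) − 1) = 7.039825
T_max/T_min = cosh(S/(2a)) = 1.089726

a=78.459 sag=7.040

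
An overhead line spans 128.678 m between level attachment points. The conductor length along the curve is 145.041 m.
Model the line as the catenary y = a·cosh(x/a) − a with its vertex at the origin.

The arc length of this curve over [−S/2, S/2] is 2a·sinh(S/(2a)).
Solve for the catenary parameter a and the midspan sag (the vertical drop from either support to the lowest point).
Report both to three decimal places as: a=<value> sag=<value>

seed: a₀ = √(S³/(24(L−S))) = √(128.678³/(24·16.363)) = 73.657906
iter 1: u=0.873484  f(a)=+6.357e-01  f'(a)=-4.791e-01  a ← 73.657906 − (+6.357e-01/-4.791e-01) = 74.984653
iter 2: u=0.858029  f(a)=+1.758e-02  f'(a)=-4.530e-01  a ← 74.984653 − (+1.758e-02/-4.530e-01) = 75.023469
iter 3: u=0.857585  f(a)=+1.430e-05  f'(a)=-4.522e-01  a ← 75.023469 − (+1.430e-05/-4.522e-01) = 75.023501
iter 4: u=0.857585  f(a)=+9.464e-12  f'(a)=-4.522e-01  a ← 75.023501 − (+9.464e-12/-4.522e-01) = 75.023501
converged: |Δa| < 1e-12 after 4 iterations
sag = a·(cosh(S/(2a)) − 1) = 75.023501·(cosh(0.857585) − 1) = 29.320874
T_max/T_min = cosh(S/(2a)) = 1.390823

a=75.024 sag=29.321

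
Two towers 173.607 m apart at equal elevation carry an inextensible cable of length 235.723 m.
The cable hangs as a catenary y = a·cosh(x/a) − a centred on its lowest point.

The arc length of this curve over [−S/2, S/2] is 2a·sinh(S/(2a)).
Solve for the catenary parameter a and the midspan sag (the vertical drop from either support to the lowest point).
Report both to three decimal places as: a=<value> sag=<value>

a=62.193 sag=71.071

seed: a₀ = √(S³/(24(L−S))) = √(173.607³/(24·62.116)) = 59.243879
iter 1: u=1.465189  f(a)=+7.019e+00  f'(a)=-2.583e+00  a ← 59.243879 − (+7.019e+00/-2.583e+00) = 61.961065
iter 2: u=1.400936  f(a)=+5.117e-01  f'(a)=-2.219e+00  a ← 61.961065 − (+5.117e-01/-2.219e+00) = 62.191694
iter 3: u=1.395741  f(a)=+3.194e-03  f'(a)=-2.191e+00  a ← 62.191694 − (+3.194e-03/-2.191e+00) = 62.193151
iter 4: u=1.395708  f(a)=+1.261e-07  f'(a)=-2.191e+00  a ← 62.193151 − (+1.261e-07/-2.191e+00) = 62.193151
iter 5: u=1.395708  f(a)=-2.842e-14  f'(a)=-2.191e+00  a ← 62.193151 − (-2.842e-14/-2.191e+00) = 62.193151
converged: |Δa| < 1e-12 after 5 iterations
sag = a·(cosh(S/(2a)) − 1) = 62.193151·(cosh(1.395708) − 1) = 71.070952
T_max/T_min = cosh(S/(2a)) = 2.142746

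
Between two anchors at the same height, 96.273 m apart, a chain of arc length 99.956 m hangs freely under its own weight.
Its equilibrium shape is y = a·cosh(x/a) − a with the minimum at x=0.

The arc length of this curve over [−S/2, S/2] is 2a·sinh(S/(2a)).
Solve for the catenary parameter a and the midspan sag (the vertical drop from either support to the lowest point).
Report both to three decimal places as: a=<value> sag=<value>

seed: a₀ = √(S³/(24(L−S))) = √(96.273³/(24·3.683)) = 100.473210
iter 1: u=0.479098  f(a)=+4.250e-02  f'(a)=-7.501e-02  a ← 100.473210 − (+4.250e-02/-7.501e-02) = 101.039811
iter 2: u=0.476411  f(a)=+3.622e-04  f'(a)=-7.374e-02  a ← 101.039811 − (+3.622e-04/-7.374e-02) = 101.044723
iter 3: u=0.476388  f(a)=+2.681e-08  f'(a)=-7.373e-02  a ← 101.044723 − (+2.681e-08/-7.373e-02) = 101.044723
iter 4: u=0.476388  f(a)=+0.000e+00  f'(a)=-7.373e-02  a ← 101.044723 − (+0.000e+00/-7.373e-02) = 101.044723
converged: |Δa| < 1e-12 after 4 iterations
sag = a·(cosh(S/(2a)) − 1) = 101.044723·(cosh(0.476388) − 1) = 11.684317
T_max/T_min = cosh(S/(2a)) = 1.115635

a=101.045 sag=11.684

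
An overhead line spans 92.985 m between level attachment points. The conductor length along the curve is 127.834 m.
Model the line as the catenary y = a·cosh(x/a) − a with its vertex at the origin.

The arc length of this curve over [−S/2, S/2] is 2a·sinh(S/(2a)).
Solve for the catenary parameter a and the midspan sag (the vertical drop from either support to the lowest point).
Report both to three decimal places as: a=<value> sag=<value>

a=32.616 sag=39.142

seed: a₀ = √(S³/(24(L−S))) = √(92.985³/(24·34.849)) = 31.004060
iter 1: u=1.499562  f(a)=+4.135e+00  f'(a)=-2.796e+00  a ← 31.004060 − (+4.135e+00/-2.796e+00) = 32.482916
iter 2: u=1.431291  f(a)=+3.142e-01  f'(a)=-2.386e+00  a ← 32.482916 − (+3.142e-01/-2.386e+00) = 32.614636
iter 3: u=1.425510  f(a)=+2.145e-03  f'(a)=-2.353e+00  a ← 32.614636 − (+2.145e-03/-2.353e+00) = 32.615548
iter 4: u=1.425470  f(a)=+1.015e-07  f'(a)=-2.353e+00  a ← 32.615548 − (+1.015e-07/-2.353e+00) = 32.615548
iter 5: u=1.425470  f(a)=-1.421e-14  f'(a)=-2.353e+00  a ← 32.615548 − (-1.421e-14/-2.353e+00) = 32.615548
converged: |Δa| < 1e-12 after 5 iterations
sag = a·(cosh(S/(2a)) − 1) = 32.615548·(cosh(1.425470) − 1) = 39.142078
T_max/T_min = cosh(S/(2a)) = 2.200105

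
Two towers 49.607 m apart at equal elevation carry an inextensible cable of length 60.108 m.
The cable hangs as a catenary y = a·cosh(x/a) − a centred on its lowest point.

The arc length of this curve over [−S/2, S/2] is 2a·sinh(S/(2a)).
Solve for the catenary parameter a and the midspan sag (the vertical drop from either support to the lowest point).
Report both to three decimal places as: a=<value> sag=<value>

a=22.676 sag=14.973

seed: a₀ = √(S³/(24(L−S))) = √(49.607³/(24·10.501)) = 22.008655
iter 1: u=1.126988  f(a)=+6.874e-01  f'(a)=-1.081e+00  a ← 22.008655 − (+6.874e-01/-1.081e+00) = 22.644488
iter 2: u=1.095344  f(a)=+3.091e-02  f'(a)=-9.858e-01  a ← 22.644488 − (+3.091e-02/-9.858e-01) = 22.675846
iter 3: u=1.093829  f(a)=+6.904e-05  f'(a)=-9.814e-01  a ← 22.675846 − (+6.904e-05/-9.814e-01) = 22.675917
iter 4: u=1.093826  f(a)=+3.461e-10  f'(a)=-9.814e-01  a ← 22.675917 − (+3.461e-10/-9.814e-01) = 22.675917
iter 5: u=1.093826  f(a)=+1.421e-14  f'(a)=-9.814e-01  a ← 22.675917 − (+1.421e-14/-9.814e-01) = 22.675917
converged: |Δa| < 1e-12 after 5 iterations
sag = a·(cosh(S/(2a)) − 1) = 22.675917·(cosh(1.093826) − 1) = 14.972989
T_max/T_min = cosh(S/(2a)) = 1.660304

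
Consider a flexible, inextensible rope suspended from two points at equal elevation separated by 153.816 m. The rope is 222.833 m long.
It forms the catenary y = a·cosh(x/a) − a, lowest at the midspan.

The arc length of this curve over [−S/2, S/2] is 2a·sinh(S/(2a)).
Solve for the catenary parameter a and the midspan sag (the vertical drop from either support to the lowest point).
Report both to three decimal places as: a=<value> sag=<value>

seed: a₀ = √(S³/(24(L−S))) = √(153.816³/(24·69.017)) = 46.872553
iter 1: u=1.640790  f(a)=+9.909e+00  f'(a)=-3.818e+00  a ← 46.872553 − (+9.909e+00/-3.818e+00) = 49.467912
iter 2: u=1.554705  f(a)=+8.825e-01  f'(a)=-3.165e+00  a ← 49.467912 − (+8.825e-01/-3.165e+00) = 49.746708
iter 3: u=1.545992  f(a)=+8.513e-03  f'(a)=-3.105e+00  a ← 49.746708 − (+8.513e-03/-3.105e+00) = 49.749450
iter 4: u=1.545907  f(a)=+8.089e-07  f'(a)=-3.104e+00  a ← 49.749450 − (+8.089e-07/-3.104e+00) = 49.749450
iter 5: u=1.545907  f(a)=+2.842e-14  f'(a)=-3.104e+00  a ← 49.749450 − (+2.842e-14/-3.104e+00) = 49.749450
converged: |Δa| < 1e-12 after 5 iterations
sag = a·(cosh(S/(2a)) − 1) = 49.749450·(cosh(1.545907) − 1) = 72.269582
T_max/T_min = cosh(S/(2a)) = 2.452671

a=49.749 sag=72.270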